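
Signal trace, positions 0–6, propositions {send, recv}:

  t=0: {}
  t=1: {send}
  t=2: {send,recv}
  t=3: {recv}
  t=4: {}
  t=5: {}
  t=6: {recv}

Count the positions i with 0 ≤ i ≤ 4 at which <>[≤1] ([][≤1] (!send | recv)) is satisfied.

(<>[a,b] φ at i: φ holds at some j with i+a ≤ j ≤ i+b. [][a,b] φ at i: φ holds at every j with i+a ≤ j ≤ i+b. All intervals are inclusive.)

Evaluate at each i in [0,4]:
  i=0: ✗ (none in [0,1])
  i=1: ✓ (witness j=2)
  i=2: ✓ (witness j=2)
  i=3: ✓ (witness j=3)
  i=4: ✓ (witness j=4)
Positions where it holds: {1, 2, 3, 4} → 4.

4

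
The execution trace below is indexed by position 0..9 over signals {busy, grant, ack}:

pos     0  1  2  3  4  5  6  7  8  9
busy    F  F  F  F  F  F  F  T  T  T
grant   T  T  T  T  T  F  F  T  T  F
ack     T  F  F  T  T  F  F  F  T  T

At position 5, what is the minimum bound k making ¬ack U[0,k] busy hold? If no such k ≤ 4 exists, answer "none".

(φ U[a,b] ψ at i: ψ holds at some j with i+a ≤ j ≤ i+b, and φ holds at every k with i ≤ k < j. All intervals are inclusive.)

Need earliest j ≥ 5 with busy, and ¬ack at every k in [5,j-1].
  j=5: rhs fails.
  j=6: rhs fails.
  j=7: rhs holds; lhs holds on [5,6]. k = 2.

2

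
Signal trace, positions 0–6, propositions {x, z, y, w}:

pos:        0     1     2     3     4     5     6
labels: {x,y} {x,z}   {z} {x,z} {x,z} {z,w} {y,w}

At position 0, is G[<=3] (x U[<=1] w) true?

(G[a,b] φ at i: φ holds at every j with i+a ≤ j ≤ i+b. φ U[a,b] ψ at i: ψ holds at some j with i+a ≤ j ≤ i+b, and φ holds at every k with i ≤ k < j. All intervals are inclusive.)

Check (x U[<=1] w) at every j in [0,3]:
  j=0: fails
  j=1: fails
  j=2: fails
  j=3: fails
Fails at j=0 → formula fails.

No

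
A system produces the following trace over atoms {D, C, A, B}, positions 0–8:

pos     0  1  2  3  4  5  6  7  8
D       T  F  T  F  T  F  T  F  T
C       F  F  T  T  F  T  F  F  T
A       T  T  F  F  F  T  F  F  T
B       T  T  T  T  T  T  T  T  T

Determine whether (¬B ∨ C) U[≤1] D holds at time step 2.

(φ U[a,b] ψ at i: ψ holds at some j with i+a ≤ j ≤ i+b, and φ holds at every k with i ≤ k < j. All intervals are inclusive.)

Need some j in [2,3] with D, and (¬B ∨ C) at every k in [2,j-1].
  j=2: D holds; no prefix to check → satisfied.

Yes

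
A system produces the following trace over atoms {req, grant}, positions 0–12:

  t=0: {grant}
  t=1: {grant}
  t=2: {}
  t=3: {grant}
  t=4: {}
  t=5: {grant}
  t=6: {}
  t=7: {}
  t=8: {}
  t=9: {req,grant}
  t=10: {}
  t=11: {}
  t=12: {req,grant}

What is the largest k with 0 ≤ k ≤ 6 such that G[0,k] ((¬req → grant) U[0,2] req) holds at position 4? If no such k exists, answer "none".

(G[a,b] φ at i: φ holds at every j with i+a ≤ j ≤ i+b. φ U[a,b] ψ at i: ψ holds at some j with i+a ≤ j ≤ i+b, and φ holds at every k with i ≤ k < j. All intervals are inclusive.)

((¬req → grant) U[0,2] req) must hold from j=4 onward; find where it first fails.
  j=4: fails → no k works.

none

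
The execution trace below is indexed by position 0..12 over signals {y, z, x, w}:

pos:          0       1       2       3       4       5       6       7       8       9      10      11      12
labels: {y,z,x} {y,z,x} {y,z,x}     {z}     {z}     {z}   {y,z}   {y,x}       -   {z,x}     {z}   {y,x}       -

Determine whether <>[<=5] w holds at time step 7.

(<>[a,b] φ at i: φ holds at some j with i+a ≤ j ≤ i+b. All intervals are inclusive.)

Check w at each j in [7,12]:
  j=7: false
  j=8: false
  j=9: false
  j=10: false
  j=11: false
  j=12: false
No position in the window satisfies it → formula fails.

Does not hold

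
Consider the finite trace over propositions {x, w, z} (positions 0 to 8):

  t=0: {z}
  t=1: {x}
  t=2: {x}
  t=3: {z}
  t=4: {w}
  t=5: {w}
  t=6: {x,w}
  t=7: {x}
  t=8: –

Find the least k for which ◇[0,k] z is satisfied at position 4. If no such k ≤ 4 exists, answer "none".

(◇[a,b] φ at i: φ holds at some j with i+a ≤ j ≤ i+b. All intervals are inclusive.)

Scan j = 4,5,… for z:
  j=4: fails
  j=5: fails
  j=6: fails
  j=7: fails
  j=8: fails
No j in [4,8] satisfies it → none.

none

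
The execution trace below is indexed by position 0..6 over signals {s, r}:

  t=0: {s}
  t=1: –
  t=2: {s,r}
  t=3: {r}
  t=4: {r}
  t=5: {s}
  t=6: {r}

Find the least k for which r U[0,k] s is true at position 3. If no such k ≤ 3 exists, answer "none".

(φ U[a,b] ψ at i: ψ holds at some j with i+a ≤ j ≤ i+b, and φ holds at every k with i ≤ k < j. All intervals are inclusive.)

2

Need earliest j ≥ 3 with s, and r at every k in [3,j-1].
  j=3: rhs fails.
  j=4: rhs fails.
  j=5: rhs holds; lhs holds on [3,4]. k = 2.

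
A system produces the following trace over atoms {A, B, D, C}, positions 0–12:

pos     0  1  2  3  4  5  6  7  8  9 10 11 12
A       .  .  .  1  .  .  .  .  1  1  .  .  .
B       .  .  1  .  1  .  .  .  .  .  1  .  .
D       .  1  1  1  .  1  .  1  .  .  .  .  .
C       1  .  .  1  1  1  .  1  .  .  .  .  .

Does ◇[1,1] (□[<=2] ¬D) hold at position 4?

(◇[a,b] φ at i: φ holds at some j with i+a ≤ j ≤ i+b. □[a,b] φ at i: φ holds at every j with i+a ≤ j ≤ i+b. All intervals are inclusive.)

Does not hold

Check □[<=2] ¬D at each j in [5,5]:
  j=5: fails at 5
No position in the window satisfies it → formula fails.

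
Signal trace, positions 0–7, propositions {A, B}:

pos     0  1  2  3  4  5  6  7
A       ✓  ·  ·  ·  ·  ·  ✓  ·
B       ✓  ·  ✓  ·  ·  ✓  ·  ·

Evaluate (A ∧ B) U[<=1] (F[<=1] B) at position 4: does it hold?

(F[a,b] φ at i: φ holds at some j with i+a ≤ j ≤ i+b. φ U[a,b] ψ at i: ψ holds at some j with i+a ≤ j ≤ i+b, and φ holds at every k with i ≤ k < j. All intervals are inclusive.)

Need some j in [4,5] with F[<=1] B, and (A ∧ B) at every k in [4,j-1].
  j=4: F[<=1] B holds; no prefix to check → satisfied.

Holds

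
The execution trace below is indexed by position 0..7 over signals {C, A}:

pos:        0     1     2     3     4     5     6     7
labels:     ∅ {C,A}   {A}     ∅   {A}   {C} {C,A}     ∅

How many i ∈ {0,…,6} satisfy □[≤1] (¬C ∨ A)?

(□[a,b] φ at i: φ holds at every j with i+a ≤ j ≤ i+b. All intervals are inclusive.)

5

Evaluate at each i in [0,6]:
  i=0: ✓ (all of [0,1])
  i=1: ✓ (all of [1,2])
  i=2: ✓ (all of [2,3])
  i=3: ✓ (all of [3,4])
  i=4: ✗ (fails at j=5)
  i=5: ✗ (fails at j=5)
  i=6: ✓ (all of [6,7])
Positions where it holds: {0, 1, 2, 3, 6} → 5.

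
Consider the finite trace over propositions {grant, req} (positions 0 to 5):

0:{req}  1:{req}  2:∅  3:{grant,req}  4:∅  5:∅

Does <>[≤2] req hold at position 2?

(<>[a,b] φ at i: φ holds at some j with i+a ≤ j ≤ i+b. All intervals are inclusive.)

True

Check req at each j in [2,4]:
  j=2: false
  j=3: true
  j=4: false
Found at j=3 → formula holds.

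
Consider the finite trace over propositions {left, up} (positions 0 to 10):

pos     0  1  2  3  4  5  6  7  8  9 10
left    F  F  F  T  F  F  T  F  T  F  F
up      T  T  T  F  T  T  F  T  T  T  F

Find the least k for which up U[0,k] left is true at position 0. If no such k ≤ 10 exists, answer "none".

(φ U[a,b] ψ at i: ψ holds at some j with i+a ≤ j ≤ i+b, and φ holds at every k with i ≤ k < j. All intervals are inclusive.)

Need earliest j ≥ 0 with left, and up at every k in [0,j-1].
  j=0: rhs fails.
  j=1: rhs fails.
  j=2: rhs fails.
  j=3: rhs holds; lhs holds on [0,2]. k = 3.

3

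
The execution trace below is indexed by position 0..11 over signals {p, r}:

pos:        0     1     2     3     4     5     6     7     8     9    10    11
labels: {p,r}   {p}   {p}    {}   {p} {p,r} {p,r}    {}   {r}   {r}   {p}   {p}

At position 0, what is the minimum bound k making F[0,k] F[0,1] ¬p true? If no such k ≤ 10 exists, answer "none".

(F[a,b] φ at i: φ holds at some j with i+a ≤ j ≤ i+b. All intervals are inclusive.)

2

Scan j = 0,1,… for F[0,1] ¬p:
  j=0: fails
  j=1: fails
  j=2: holds
First hit at j=2, so smallest k = 2-0 = 2.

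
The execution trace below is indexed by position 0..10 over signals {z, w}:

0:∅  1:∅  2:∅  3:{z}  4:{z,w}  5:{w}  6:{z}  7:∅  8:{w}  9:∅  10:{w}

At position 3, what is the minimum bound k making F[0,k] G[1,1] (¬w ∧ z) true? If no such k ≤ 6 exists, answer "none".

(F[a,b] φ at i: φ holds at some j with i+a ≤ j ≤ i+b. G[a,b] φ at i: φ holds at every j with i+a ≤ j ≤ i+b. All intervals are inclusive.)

2

Scan j = 3,4,… for G[1,1] (¬w ∧ z):
  j=3: fails
  j=4: fails
  j=5: holds
First hit at j=5, so smallest k = 5-3 = 2.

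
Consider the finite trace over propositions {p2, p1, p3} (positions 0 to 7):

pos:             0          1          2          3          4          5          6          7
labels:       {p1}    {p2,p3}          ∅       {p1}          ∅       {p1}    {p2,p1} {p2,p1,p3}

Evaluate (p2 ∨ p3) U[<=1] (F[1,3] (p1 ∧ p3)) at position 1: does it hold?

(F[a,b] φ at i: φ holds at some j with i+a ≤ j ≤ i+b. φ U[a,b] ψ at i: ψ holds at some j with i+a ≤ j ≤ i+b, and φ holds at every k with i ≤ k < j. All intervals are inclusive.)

False

Need some j in [1,2] with F[1,3] (p1 ∧ p3), and (p2 ∨ p3) at every k in [1,j-1].
  j=1: F[1,3] (p1 ∧ p3) — fails (none in [2,4]).
  j=2: F[1,3] (p1 ∧ p3) — fails (none in [3,5]).
No j in the window works → until fails.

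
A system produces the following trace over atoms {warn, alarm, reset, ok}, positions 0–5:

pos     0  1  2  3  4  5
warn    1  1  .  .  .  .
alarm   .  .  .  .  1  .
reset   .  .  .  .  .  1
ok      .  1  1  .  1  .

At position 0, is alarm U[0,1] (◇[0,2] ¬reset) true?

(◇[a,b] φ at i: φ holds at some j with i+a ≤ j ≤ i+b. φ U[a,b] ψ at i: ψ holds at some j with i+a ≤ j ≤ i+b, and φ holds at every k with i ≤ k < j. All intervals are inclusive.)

Need some j in [0,1] with ◇[0,2] ¬reset, and alarm at every k in [0,j-1].
  j=0: ◇[0,2] ¬reset holds; no prefix to check → satisfied.

True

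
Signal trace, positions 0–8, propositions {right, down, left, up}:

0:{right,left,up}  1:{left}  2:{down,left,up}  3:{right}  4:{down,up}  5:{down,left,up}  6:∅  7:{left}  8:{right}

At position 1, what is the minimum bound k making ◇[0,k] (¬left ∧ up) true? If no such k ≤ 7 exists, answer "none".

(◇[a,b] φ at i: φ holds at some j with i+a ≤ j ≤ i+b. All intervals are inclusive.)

Scan j = 1,2,… for (¬left ∧ up):
  j=1: fails
  j=2: fails
  j=3: fails
  j=4: holds
First hit at j=4, so smallest k = 4-1 = 3.

3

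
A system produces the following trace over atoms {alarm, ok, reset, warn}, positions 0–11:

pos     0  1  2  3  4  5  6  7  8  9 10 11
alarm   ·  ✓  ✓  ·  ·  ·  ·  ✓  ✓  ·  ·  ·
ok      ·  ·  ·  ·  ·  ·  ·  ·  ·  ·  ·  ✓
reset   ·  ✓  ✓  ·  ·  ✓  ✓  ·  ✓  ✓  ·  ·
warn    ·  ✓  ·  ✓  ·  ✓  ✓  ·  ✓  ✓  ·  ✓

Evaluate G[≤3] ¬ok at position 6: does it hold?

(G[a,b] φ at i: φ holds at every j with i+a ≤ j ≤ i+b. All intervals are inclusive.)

Holds

Check ¬ok at every j in [6,9]:
  j=6: true
  j=7: true
  j=8: true
  j=9: true
All positions satisfy it → formula holds.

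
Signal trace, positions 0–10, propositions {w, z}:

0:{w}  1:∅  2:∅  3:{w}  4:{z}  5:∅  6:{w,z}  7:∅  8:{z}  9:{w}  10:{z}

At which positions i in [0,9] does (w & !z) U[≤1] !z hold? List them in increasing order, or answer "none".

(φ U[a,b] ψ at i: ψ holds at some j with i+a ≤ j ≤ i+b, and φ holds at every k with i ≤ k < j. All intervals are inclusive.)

0, 1, 2, 3, 5, 7, 9

Evaluate at each i in [0,9]:
  i=0: ✓ (rhs at j=0)
  i=1: ✓ (rhs at j=1)
  i=2: ✓ (rhs at j=2)
  i=3: ✓ (rhs at j=3)
  i=4: ✗ (lhs fails at k=4 before rhs at j=5)
  i=5: ✓ (rhs at j=5)
  i=6: ✗ (lhs fails at k=6 before rhs at j=7)
  i=7: ✓ (rhs at j=7)
  i=8: ✗ (lhs fails at k=8 before rhs at j=9)
  i=9: ✓ (rhs at j=9)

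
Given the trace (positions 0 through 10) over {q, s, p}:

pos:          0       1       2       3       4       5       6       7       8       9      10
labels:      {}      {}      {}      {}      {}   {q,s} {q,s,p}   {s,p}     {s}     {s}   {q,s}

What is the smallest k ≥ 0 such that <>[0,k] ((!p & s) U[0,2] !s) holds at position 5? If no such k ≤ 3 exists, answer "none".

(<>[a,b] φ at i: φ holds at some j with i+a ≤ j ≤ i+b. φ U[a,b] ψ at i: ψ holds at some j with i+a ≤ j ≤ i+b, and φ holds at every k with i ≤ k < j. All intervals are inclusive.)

none

Scan j = 5,6,… for ((!p & s) U[0,2] !s):
  j=5: fails
  j=6: fails
  j=7: fails
  j=8: fails
No j in [5,8] satisfies it → none.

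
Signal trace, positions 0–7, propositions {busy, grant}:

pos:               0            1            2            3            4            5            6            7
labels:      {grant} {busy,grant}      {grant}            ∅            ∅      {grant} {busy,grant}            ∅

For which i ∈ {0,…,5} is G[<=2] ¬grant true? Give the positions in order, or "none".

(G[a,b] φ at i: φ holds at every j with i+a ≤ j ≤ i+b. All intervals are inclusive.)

none

Evaluate at each i in [0,5]:
  i=0: ✗ (fails at j=0)
  i=1: ✗ (fails at j=1)
  i=2: ✗ (fails at j=2)
  i=3: ✗ (fails at j=5)
  i=4: ✗ (fails at j=5)
  i=5: ✗ (fails at j=5)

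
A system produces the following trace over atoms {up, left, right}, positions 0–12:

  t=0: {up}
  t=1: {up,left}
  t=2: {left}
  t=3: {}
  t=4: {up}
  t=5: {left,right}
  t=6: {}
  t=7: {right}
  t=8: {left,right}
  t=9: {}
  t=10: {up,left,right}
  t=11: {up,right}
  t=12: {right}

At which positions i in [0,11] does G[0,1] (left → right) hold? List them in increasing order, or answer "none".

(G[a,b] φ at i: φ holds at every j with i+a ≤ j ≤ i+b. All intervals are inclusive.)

Evaluate at each i in [0,11]:
  i=0: ✗ (fails at j=1)
  i=1: ✗ (fails at j=1)
  i=2: ✗ (fails at j=2)
  i=3: ✓ (all of [3,4])
  i=4: ✓ (all of [4,5])
  i=5: ✓ (all of [5,6])
  i=6: ✓ (all of [6,7])
  i=7: ✓ (all of [7,8])
  i=8: ✓ (all of [8,9])
  i=9: ✓ (all of [9,10])
  i=10: ✓ (all of [10,11])
  i=11: ✓ (all of [11,12])

3, 4, 5, 6, 7, 8, 9, 10, 11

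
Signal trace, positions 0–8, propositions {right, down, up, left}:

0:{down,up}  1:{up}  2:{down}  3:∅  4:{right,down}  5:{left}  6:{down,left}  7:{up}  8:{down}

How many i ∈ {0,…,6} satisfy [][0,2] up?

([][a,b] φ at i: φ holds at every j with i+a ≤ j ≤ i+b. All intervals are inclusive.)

0

Evaluate at each i in [0,6]:
  i=0: ✗ (fails at j=2)
  i=1: ✗ (fails at j=2)
  i=2: ✗ (fails at j=2)
  i=3: ✗ (fails at j=3)
  i=4: ✗ (fails at j=4)
  i=5: ✗ (fails at j=5)
  i=6: ✗ (fails at j=6)
Positions where it holds: {} → 0.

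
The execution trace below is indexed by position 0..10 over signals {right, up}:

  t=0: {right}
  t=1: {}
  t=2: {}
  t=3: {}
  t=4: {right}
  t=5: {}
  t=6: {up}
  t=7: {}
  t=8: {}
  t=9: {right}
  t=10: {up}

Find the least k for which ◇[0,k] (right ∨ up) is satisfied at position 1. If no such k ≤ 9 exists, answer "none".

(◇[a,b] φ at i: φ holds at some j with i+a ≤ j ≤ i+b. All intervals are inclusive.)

Scan j = 1,2,… for (right ∨ up):
  j=1: fails
  j=2: fails
  j=3: fails
  j=4: holds
First hit at j=4, so smallest k = 4-1 = 3.

3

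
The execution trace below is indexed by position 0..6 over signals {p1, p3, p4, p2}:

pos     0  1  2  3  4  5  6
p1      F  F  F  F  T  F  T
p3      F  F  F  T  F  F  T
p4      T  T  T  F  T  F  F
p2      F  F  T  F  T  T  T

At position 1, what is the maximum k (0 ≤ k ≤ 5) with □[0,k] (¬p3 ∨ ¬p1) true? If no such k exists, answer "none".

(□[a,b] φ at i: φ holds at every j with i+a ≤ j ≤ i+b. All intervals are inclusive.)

(¬p3 ∨ ¬p1) must hold from j=1 onward; find where it first fails.
  j=1: holds
  j=2: holds
  j=3: holds
  j=4: holds
  j=5: holds
  j=6: fails
Holds on [1,5], so largest k = 4.

4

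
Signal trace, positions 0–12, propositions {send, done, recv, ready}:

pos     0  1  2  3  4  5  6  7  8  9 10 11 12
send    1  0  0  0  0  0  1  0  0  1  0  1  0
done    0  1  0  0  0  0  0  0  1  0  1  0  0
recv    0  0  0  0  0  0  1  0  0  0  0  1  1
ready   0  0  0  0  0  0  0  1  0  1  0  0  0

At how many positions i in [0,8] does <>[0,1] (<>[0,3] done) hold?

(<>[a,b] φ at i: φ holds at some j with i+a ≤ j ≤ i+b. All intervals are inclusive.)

7

Evaluate at each i in [0,8]:
  i=0: ✓ (witness j=0)
  i=1: ✓ (witness j=1)
  i=2: ✗ (none in [2,3])
  i=3: ✗ (none in [3,4])
  i=4: ✓ (witness j=5)
  i=5: ✓ (witness j=5)
  i=6: ✓ (witness j=6)
  i=7: ✓ (witness j=7)
  i=8: ✓ (witness j=8)
Positions where it holds: {0, 1, 4, 5, 6, 7, 8} → 7.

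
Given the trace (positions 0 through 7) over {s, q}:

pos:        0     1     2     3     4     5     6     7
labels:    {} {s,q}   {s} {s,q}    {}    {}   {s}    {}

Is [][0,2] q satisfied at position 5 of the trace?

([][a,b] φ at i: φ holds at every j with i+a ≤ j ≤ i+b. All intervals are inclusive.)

Check q at every j in [5,7]:
  j=5: false
  j=6: false
  j=7: false
Fails at j=5 → formula fails.

No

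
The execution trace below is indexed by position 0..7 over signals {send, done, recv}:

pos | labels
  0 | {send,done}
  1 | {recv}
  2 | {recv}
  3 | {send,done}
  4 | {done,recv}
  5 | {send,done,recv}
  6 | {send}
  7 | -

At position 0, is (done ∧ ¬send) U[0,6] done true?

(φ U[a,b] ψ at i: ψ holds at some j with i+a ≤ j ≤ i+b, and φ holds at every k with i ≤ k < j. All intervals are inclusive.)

Need some j in [0,6] with done, and (done ∧ ¬send) at every k in [0,j-1].
  j=0: done holds; no prefix to check → satisfied.

Yes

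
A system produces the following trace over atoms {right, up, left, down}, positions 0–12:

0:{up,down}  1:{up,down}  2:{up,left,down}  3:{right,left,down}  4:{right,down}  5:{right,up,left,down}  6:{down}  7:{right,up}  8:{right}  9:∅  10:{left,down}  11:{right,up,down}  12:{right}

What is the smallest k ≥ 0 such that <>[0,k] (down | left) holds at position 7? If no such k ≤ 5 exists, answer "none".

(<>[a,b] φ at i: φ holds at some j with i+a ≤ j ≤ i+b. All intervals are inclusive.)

3

Scan j = 7,8,… for (down | left):
  j=7: fails
  j=8: fails
  j=9: fails
  j=10: holds
First hit at j=10, so smallest k = 10-7 = 3.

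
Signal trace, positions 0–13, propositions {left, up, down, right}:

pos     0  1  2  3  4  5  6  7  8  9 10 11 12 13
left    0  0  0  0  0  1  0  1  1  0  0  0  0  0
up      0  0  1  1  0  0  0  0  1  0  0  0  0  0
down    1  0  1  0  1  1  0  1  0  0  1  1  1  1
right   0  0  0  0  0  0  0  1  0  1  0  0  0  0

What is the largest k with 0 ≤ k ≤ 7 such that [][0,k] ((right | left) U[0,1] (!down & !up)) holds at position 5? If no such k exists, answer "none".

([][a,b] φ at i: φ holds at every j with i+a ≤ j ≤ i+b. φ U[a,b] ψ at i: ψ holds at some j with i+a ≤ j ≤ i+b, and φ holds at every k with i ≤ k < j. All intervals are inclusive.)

1

((right | left) U[0,1] (!down & !up)) must hold from j=5 onward; find where it first fails.
  j=5: holds
  j=6: holds
  j=7: fails
Holds on [5,6], so largest k = 1.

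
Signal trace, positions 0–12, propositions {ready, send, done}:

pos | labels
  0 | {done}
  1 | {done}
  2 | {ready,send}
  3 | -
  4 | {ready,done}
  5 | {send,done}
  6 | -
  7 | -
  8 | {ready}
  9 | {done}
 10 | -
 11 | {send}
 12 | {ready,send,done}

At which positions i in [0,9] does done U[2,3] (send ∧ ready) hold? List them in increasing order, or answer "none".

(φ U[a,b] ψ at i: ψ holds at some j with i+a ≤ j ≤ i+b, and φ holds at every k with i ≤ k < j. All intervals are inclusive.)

Evaluate at each i in [0,9]:
  i=0: ✓ (rhs at j=2; lhs holds on [0,1])
  i=1: ✗ (no rhs in [3,4])
  i=2: ✗ (no rhs in [4,5])
  i=3: ✗ (no rhs in [5,6])
  i=4: ✗ (no rhs in [6,7])
  i=5: ✗ (no rhs in [7,8])
  i=6: ✗ (no rhs in [8,9])
  i=7: ✗ (no rhs in [9,10])
  i=8: ✗ (no rhs in [10,11])
  i=9: ✗ (lhs fails at k=10 before rhs at j=12)

0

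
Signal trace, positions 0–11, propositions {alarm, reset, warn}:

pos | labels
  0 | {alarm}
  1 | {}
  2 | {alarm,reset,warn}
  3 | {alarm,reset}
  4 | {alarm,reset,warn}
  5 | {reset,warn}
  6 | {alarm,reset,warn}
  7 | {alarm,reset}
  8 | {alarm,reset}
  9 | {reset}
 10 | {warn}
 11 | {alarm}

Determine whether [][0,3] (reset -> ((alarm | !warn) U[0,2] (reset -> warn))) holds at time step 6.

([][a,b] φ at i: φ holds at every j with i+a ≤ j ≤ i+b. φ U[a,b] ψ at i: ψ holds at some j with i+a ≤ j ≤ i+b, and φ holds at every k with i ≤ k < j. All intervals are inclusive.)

No

Check (reset -> ((alarm | !warn) U[0,2] (reset -> warn))) at every j in [6,9]:
  j=6: antecedent true; consequent holds → ✓
  j=7: antecedent true; consequent fails → ✗
  j=8: antecedent true; consequent holds → ✓
  j=9: antecedent true; consequent holds → ✓
Fails at j=7 → formula fails.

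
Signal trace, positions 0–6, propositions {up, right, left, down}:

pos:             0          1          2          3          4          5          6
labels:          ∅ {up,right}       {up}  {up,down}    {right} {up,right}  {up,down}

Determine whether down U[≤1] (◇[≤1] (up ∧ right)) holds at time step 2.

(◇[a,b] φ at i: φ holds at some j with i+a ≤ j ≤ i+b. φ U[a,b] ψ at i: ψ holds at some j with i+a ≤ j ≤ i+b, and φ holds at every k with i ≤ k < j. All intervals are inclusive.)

Need some j in [2,3] with ◇[≤1] (up ∧ right), and down at every k in [2,j-1].
  j=2: ◇[≤1] (up ∧ right) — fails (none in [2,3]).
  j=3: ◇[≤1] (up ∧ right) — fails (none in [3,4]).
No j in the window works → until fails.

False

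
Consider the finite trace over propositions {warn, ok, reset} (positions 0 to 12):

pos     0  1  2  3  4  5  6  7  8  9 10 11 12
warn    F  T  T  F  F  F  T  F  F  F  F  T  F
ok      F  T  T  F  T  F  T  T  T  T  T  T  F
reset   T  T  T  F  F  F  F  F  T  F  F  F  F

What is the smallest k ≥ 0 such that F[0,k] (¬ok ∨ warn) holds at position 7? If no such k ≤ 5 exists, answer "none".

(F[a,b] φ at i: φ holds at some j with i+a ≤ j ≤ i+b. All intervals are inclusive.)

4

Scan j = 7,8,… for (¬ok ∨ warn):
  j=7: fails
  j=8: fails
  j=9: fails
  j=10: fails
  j=11: holds
First hit at j=11, so smallest k = 11-7 = 4.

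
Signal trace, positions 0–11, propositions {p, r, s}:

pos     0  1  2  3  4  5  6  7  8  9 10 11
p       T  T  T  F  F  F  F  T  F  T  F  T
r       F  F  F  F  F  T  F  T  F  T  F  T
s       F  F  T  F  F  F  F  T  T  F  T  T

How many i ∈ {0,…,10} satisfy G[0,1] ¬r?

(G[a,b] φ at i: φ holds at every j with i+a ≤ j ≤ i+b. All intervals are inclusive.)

Evaluate at each i in [0,10]:
  i=0: ✓ (all of [0,1])
  i=1: ✓ (all of [1,2])
  i=2: ✓ (all of [2,3])
  i=3: ✓ (all of [3,4])
  i=4: ✗ (fails at j=5)
  i=5: ✗ (fails at j=5)
  i=6: ✗ (fails at j=7)
  i=7: ✗ (fails at j=7)
  i=8: ✗ (fails at j=9)
  i=9: ✗ (fails at j=9)
  i=10: ✗ (fails at j=11)
Positions where it holds: {0, 1, 2, 3} → 4.

4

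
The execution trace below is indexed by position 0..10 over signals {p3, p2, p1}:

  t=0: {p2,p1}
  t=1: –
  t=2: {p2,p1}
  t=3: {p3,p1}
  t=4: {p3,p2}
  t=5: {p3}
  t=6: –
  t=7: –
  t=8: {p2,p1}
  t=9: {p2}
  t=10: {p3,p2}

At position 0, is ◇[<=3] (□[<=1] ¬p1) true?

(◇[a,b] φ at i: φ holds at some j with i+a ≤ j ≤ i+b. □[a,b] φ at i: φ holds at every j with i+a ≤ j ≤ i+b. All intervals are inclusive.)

False

Check □[<=1] ¬p1 at each j in [0,3]:
  j=0: fails at 0
  j=1: fails at 2
  j=2: fails at 2
  j=3: fails at 3
No position in the window satisfies it → formula fails.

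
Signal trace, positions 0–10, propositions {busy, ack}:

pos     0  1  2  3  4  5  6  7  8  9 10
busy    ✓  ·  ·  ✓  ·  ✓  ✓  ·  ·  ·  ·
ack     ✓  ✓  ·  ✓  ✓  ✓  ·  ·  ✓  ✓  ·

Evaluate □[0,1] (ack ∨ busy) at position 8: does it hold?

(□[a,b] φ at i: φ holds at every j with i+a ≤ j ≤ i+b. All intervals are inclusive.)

Holds

Check (ack ∨ busy) at every j in [8,9]:
  j=8: true
  j=9: true
All positions satisfy it → formula holds.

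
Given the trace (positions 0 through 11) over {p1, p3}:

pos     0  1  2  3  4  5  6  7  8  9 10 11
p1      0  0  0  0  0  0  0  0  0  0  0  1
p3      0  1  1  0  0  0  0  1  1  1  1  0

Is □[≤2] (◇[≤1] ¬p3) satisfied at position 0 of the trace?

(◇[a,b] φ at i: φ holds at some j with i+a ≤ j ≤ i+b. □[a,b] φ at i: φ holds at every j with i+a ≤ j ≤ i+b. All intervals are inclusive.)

Check ◇[≤1] ¬p3 at every j in [0,2]:
  j=0: holds (witness at 0)
  j=1: fails (none in [1,2])
  j=2: holds (witness at 3)
Fails at j=1 → formula fails.

No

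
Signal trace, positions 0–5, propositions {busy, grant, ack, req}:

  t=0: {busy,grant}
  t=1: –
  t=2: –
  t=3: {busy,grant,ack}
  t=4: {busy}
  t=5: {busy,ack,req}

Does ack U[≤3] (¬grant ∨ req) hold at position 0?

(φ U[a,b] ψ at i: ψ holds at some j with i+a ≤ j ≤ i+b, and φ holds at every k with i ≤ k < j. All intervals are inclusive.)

No

Need some j in [0,3] with (¬grant ∨ req), and ack at every k in [0,j-1].
  j=0: (¬grant ∨ req) false.
  j=1: (¬grant ∨ req) holds, but ack fails at k=0 → not this j.
  j=2: (¬grant ∨ req) holds, but ack fails at k=0 → not this j.
  j=3: (¬grant ∨ req) false.
No j in the window works → until fails.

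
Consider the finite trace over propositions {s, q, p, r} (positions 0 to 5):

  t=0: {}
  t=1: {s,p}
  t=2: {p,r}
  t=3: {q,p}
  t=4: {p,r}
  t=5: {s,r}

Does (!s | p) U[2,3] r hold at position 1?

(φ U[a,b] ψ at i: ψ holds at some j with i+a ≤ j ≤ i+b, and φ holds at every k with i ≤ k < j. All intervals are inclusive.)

Need some j in [3,4] with r, and (!s | p) at every k in [1,j-1].
  j=3: r false.
  j=4: r holds; (!s | p) holds at every k in [1,3] → satisfied.

Yes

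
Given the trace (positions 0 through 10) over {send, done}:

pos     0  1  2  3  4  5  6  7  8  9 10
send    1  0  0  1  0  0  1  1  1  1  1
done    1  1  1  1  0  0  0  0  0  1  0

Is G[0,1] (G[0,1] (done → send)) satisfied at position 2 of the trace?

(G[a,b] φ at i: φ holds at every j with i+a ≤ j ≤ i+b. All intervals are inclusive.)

No

Check G[0,1] (done → send) at every j in [2,3]:
  j=2: fails at 2
  j=3: holds on [3,4]
Fails at j=2 → formula fails.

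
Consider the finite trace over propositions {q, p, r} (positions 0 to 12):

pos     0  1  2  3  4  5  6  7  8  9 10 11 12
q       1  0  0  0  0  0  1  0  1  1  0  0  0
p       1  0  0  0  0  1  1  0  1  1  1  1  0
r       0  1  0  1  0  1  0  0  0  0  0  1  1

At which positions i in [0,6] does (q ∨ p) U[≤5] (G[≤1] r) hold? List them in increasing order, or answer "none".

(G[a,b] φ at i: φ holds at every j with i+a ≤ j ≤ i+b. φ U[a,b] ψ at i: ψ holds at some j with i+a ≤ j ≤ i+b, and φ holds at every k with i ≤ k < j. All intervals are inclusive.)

none

Evaluate at each i in [0,6]:
  i=0: ✗ (no rhs in [0,5])
  i=1: ✗ (no rhs in [1,6])
  i=2: ✗ (no rhs in [2,7])
  i=3: ✗ (no rhs in [3,8])
  i=4: ✗ (no rhs in [4,9])
  i=5: ✗ (no rhs in [5,10])
  i=6: ✗ (lhs fails at k=7 before rhs at j=11)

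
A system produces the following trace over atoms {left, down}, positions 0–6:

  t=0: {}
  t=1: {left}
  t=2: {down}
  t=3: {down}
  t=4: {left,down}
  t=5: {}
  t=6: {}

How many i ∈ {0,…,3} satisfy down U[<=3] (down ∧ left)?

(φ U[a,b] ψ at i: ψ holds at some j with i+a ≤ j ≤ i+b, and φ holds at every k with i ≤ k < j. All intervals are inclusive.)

2

Evaluate at each i in [0,3]:
  i=0: ✗ (no rhs in [0,3])
  i=1: ✗ (lhs fails at k=1 before rhs at j=4)
  i=2: ✓ (rhs at j=4; lhs holds on [2,3])
  i=3: ✓ (rhs at j=4; lhs holds on [3,3])
Positions where it holds: {2, 3} → 2.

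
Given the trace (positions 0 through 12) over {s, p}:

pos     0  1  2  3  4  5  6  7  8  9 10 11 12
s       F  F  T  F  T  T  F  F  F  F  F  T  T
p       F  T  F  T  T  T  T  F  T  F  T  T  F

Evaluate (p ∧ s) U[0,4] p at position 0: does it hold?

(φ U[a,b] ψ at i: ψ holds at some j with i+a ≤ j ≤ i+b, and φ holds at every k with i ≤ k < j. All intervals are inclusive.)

Need some j in [0,4] with p, and (p ∧ s) at every k in [0,j-1].
  j=0: p false.
  j=1: p holds, but (p ∧ s) fails at k=0 → not this j.
  j=2: p false.
  j=3: p holds, but (p ∧ s) fails at k=0 → not this j.
  j=4: p holds, but (p ∧ s) fails at k=0 → not this j.
No j in the window works → until fails.

Does not hold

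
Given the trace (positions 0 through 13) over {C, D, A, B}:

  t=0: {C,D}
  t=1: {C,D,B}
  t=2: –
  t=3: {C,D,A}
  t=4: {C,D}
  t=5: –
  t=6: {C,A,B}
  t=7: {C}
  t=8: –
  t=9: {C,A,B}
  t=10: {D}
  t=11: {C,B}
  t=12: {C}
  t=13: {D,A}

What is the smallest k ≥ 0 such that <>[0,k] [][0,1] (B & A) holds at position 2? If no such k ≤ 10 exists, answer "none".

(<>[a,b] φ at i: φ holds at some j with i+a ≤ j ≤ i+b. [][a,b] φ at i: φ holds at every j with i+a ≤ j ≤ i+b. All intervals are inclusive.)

Scan j = 2,3,… for [][0,1] (B & A):
  j=2: fails
  j=3: fails
  j=4: fails
  j=5: fails
  j=6: fails
  j=7: fails
  j=8: fails
  j=9: fails
  j=10: fails
  j=11: fails
  j=12: fails
No j in [2,12] satisfies it → none.

none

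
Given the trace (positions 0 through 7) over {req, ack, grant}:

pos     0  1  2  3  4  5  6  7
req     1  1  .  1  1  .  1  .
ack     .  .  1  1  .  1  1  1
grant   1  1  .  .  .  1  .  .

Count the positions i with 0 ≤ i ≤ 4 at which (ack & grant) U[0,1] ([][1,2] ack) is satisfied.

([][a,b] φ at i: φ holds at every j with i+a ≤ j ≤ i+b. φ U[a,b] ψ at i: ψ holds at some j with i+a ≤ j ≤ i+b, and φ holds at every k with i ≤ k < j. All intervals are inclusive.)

Evaluate at each i in [0,4]:
  i=0: ✗ (lhs fails at k=0 before rhs at j=1)
  i=1: ✓ (rhs at j=1)
  i=2: ✗ (no rhs in [2,3])
  i=3: ✗ (lhs fails at k=3 before rhs at j=4)
  i=4: ✓ (rhs at j=4)
Positions where it holds: {1, 4} → 2.

2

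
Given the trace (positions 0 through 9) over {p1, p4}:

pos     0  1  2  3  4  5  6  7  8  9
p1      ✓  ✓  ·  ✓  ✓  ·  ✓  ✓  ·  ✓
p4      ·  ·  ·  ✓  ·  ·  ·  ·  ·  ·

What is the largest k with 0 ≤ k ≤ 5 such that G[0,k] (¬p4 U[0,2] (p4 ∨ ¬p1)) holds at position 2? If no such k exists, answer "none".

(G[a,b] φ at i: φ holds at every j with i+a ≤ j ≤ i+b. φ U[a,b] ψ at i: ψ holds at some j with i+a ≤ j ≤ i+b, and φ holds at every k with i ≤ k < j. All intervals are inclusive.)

(¬p4 U[0,2] (p4 ∨ ¬p1)) must hold from j=2 onward; find where it first fails.
  j=2: holds
  j=3: holds
  j=4: holds
  j=5: holds
  j=6: holds
  j=7: holds
Holds through j=7; largest k = 5.

5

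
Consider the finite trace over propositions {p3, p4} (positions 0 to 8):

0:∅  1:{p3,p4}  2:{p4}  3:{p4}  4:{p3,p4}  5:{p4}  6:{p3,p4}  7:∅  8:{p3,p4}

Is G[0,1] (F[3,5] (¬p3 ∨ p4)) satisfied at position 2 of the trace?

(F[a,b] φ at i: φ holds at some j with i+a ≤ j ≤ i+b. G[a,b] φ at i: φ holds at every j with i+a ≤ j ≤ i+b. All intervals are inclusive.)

Yes

Check F[3,5] (¬p3 ∨ p4) at every j in [2,3]:
  j=2: holds (witness at 5)
  j=3: holds (witness at 6)
All positions satisfy it → formula holds.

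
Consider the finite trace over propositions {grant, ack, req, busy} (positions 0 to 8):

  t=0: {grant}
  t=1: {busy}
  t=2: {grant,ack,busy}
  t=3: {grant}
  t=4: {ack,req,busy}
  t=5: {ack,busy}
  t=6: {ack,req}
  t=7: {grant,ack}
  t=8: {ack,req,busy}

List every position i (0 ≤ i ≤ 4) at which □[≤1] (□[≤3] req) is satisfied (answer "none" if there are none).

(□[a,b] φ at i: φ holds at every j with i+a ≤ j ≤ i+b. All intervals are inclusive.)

Evaluate at each i in [0,4]:
  i=0: ✗ (fails at j=0)
  i=1: ✗ (fails at j=1)
  i=2: ✗ (fails at j=2)
  i=3: ✗ (fails at j=3)
  i=4: ✗ (fails at j=4)

none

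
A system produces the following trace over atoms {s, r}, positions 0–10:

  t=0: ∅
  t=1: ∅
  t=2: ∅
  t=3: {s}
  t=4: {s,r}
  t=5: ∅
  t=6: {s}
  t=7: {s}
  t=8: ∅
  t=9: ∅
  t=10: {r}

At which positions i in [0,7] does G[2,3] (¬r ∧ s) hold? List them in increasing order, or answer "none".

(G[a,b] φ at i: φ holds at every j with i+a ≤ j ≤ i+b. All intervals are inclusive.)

Evaluate at each i in [0,7]:
  i=0: ✗ (fails at j=2)
  i=1: ✗ (fails at j=4)
  i=2: ✗ (fails at j=4)
  i=3: ✗ (fails at j=5)
  i=4: ✓ (all of [6,7])
  i=5: ✗ (fails at j=8)
  i=6: ✗ (fails at j=8)
  i=7: ✗ (fails at j=9)

4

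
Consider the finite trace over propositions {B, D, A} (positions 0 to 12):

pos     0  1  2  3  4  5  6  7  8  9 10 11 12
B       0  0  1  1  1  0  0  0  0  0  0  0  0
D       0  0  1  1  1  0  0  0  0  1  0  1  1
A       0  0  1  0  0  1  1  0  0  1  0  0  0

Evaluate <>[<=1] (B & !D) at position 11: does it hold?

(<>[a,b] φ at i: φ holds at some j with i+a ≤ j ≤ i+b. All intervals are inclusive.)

Check (B & !D) at each j in [11,12]:
  j=11: false
  j=12: false
No position in the window satisfies it → formula fails.

False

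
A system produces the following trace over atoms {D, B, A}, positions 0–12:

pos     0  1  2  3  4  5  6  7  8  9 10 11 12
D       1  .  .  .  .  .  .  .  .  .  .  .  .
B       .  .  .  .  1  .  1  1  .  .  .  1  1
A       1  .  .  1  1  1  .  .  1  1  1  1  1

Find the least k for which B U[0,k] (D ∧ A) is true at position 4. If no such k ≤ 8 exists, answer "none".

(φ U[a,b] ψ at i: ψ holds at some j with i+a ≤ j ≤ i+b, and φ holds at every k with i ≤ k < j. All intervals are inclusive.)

Need earliest j ≥ 4 with (D ∧ A), and B at every k in [4,j-1].
  j=4: rhs fails.
  j=5: rhs fails.
  j=6: rhs fails.
  j=7: rhs fails.
  j=8: rhs fails.
  j=9: rhs fails.
  j=10: rhs fails.
  j=11: rhs fails.
  j=12: rhs fails.
No witness within the range → none.

none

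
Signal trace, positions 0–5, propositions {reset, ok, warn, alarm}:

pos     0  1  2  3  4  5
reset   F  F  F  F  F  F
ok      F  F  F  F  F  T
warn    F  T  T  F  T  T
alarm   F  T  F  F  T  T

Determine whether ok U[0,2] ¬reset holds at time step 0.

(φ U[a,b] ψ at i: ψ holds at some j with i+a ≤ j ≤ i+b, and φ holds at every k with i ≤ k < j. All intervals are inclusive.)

Holds

Need some j in [0,2] with ¬reset, and ok at every k in [0,j-1].
  j=0: ¬reset holds; no prefix to check → satisfied.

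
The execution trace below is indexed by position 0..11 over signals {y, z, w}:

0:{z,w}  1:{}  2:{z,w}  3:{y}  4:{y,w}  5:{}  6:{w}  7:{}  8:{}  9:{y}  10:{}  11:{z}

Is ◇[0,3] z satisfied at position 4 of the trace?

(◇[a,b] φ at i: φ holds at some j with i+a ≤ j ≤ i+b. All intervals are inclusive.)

Does not hold

Check z at each j in [4,7]:
  j=4: false
  j=5: false
  j=6: false
  j=7: false
No position in the window satisfies it → formula fails.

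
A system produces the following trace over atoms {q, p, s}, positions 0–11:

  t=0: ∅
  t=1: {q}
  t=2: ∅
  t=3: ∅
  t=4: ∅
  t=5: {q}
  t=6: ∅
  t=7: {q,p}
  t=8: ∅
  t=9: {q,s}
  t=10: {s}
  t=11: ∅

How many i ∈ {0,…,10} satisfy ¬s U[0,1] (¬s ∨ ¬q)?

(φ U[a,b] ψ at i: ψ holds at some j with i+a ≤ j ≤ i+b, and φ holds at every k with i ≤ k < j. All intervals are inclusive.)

10

Evaluate at each i in [0,10]:
  i=0: ✓ (rhs at j=0)
  i=1: ✓ (rhs at j=1)
  i=2: ✓ (rhs at j=2)
  i=3: ✓ (rhs at j=3)
  i=4: ✓ (rhs at j=4)
  i=5: ✓ (rhs at j=5)
  i=6: ✓ (rhs at j=6)
  i=7: ✓ (rhs at j=7)
  i=8: ✓ (rhs at j=8)
  i=9: ✗ (lhs fails at k=9 before rhs at j=10)
  i=10: ✓ (rhs at j=10)
Positions where it holds: {0, 1, 2, 3, 4, 5, 6, 7, 8, 10} → 10.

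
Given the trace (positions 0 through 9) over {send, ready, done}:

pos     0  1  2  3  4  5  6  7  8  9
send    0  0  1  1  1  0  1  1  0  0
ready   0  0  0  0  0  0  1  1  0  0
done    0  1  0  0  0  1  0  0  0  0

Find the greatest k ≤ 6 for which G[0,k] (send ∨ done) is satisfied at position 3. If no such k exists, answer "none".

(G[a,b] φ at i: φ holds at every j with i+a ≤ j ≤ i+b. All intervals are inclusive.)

(send ∨ done) must hold from j=3 onward; find where it first fails.
  j=3: holds
  j=4: holds
  j=5: holds
  j=6: holds
  j=7: holds
  j=8: fails
Holds on [3,7], so largest k = 4.

4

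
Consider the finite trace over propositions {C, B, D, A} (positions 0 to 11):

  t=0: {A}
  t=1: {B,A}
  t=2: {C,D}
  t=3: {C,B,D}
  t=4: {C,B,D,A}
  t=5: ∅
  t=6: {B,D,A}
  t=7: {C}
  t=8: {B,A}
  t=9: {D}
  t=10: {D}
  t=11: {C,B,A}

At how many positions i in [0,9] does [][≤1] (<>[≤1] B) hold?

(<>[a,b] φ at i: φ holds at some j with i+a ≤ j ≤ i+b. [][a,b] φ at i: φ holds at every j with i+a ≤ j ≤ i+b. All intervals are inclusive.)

8

Evaluate at each i in [0,9]:
  i=0: ✓ (all of [0,1])
  i=1: ✓ (all of [1,2])
  i=2: ✓ (all of [2,3])
  i=3: ✓ (all of [3,4])
  i=4: ✓ (all of [4,5])
  i=5: ✓ (all of [5,6])
  i=6: ✓ (all of [6,7])
  i=7: ✓ (all of [7,8])
  i=8: ✗ (fails at j=9)
  i=9: ✗ (fails at j=9)
Positions where it holds: {0, 1, 2, 3, 4, 5, 6, 7} → 8.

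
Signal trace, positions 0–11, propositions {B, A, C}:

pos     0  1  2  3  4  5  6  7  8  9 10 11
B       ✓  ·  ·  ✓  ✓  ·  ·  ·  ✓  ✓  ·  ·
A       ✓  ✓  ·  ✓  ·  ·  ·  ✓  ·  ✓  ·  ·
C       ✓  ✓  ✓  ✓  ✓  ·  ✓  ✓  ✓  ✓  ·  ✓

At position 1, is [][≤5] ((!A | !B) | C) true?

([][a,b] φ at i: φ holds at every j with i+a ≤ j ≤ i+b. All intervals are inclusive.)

Yes

Check ((!A | !B) | C) at every j in [1,6]:
  j=1: true
  j=2: true
  j=3: true
  j=4: true
  j=5: true
  j=6: true
All positions satisfy it → formula holds.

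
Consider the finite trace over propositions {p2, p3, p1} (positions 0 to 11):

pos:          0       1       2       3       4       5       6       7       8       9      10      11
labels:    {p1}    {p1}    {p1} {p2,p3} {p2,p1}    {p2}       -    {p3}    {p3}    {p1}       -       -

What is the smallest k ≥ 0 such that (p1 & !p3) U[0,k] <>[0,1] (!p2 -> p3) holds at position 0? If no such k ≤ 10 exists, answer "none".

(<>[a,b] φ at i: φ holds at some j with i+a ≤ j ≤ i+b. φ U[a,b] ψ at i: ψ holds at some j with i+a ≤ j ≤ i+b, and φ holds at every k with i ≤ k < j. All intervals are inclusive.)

Need earliest j ≥ 0 with <>[0,1] (!p2 -> p3), and (p1 & !p3) at every k in [0,j-1].
  j=0: rhs fails.
  j=1: rhs fails.
  j=2: rhs holds; lhs holds on [0,1]. k = 2.

2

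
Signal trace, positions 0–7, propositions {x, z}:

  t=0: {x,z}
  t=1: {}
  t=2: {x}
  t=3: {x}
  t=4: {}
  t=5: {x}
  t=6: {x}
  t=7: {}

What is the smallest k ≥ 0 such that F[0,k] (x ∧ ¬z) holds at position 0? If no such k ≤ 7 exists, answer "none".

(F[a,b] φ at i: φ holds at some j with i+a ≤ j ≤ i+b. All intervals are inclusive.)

2

Scan j = 0,1,… for (x ∧ ¬z):
  j=0: fails
  j=1: fails
  j=2: holds
First hit at j=2, so smallest k = 2-0 = 2.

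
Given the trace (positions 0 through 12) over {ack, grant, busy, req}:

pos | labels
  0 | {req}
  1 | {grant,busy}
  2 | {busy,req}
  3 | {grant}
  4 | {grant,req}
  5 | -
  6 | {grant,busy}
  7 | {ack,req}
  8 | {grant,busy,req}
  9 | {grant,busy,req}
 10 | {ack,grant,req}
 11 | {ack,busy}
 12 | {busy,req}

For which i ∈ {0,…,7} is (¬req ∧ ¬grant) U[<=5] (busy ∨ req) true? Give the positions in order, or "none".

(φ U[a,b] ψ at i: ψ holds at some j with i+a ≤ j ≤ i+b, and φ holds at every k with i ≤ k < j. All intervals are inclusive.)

Evaluate at each i in [0,7]:
  i=0: ✓ (rhs at j=0)
  i=1: ✓ (rhs at j=1)
  i=2: ✓ (rhs at j=2)
  i=3: ✗ (lhs fails at k=3 before rhs at j=4)
  i=4: ✓ (rhs at j=4)
  i=5: ✓ (rhs at j=6; lhs holds on [5,5])
  i=6: ✓ (rhs at j=6)
  i=7: ✓ (rhs at j=7)

0, 1, 2, 4, 5, 6, 7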